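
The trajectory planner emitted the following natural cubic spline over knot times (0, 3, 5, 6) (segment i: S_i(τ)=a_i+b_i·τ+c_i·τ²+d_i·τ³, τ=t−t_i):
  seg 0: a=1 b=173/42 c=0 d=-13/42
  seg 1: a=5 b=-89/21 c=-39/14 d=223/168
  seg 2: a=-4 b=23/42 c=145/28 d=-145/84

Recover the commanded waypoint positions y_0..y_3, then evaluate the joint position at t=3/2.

y_0 = S_0(0) = a_0 = 1
y_1 = S_1(0) = a_1 = 5
y_2 = S_2(0) = a_2 = -4
y_3 = S_2(1) = 0
t_q=3/2 is in segment 0 (τ=3/2); S_0(τ)=687/112

y_0=1 y_1=5 y_2=-4 y_3=0
S(3/2) = 687/112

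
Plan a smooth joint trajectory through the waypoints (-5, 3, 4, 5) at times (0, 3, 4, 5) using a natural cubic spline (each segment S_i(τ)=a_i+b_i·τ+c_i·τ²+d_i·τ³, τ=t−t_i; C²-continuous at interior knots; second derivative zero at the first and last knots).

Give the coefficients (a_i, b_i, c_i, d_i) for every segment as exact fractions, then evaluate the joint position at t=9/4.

  seg 0: a=-5 b=308/93 c=0 d=-20/279
  seg 1: a=3 b=128/93 c=-20/31 d=25/93
  seg 2: a=4 b=83/93 c=5/31 d=-5/93
S(9/4) = 811/496

Δ: Δ0=8/3, Δ1=1, Δ2=1
row 1: diag=8, rhs=-10; c'=1/8, d'=-5/4
row 2: denom=4−1·1/8=31/8; d'=(0−1·-5/4)/(31/8)=10/31
back: M2=10/31
back: M1=-5/4−1/8·10/31=-40/31
M: M0=0, M1=-40/31, M2=10/31, M3=0
seg 0: a=-5, c=M0/2=0, d=(M1−M0)/(6·3)=-20/279, b=Δ0−h0·(2M0+M1)/6=308/93
seg 1: a=3, c=M1/2=-20/31, d=(M2−M1)/(6·1)=25/93, b=Δ1−h1·(2M1+M2)/6=128/93
seg 2: a=4, c=M2/2=5/31, d=(M3−M2)/(6·1)=-5/93, b=Δ2−h2·(2M2+M3)/6=83/93
t_q=9/4 → seg 0, τ=9/4; S=-5+308/93·τ+0·τ²+-20/279·τ³=811/496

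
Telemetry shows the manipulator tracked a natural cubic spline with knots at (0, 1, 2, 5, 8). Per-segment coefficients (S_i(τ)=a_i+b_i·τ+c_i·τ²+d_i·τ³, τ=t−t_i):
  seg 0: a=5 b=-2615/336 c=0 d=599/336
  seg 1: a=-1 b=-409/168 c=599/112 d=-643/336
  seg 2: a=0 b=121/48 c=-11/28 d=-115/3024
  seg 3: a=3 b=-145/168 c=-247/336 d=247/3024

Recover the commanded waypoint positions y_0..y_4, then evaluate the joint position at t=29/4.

y_0=5 y_1=-1 y_2=0 y_3=3 y_4=-4
S(29/4) = -12423/7168

y_0 = S_0(0) = a_0 = 5
y_1 = S_1(0) = a_1 = -1
y_2 = S_2(0) = a_2 = 0
y_3 = S_3(0) = a_3 = 3
y_4 = S_3(3) = -4
t_q=29/4 is in segment 3 (τ=9/4); S_3(τ)=-12423/7168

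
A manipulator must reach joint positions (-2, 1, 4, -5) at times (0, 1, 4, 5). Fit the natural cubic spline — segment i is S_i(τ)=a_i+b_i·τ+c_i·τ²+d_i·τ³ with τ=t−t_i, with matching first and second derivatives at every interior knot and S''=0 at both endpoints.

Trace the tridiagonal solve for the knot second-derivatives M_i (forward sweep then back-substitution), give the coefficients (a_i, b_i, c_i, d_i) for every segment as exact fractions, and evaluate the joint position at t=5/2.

  seg 0: a=-2 b=151/55 c=0 d=14/55
  seg 1: a=1 b=193/55 c=42/55 d=-8/15
  seg 2: a=4 b=-347/55 c=-222/55 d=74/55
S(5/2) = 68/11

Δ: Δ0=3, Δ1=1, Δ2=-9
row 1: diag=8, rhs=-12; c'=3/8, d'=-3/2
row 2: denom=8−3·3/8=55/8; d'=(-60−3·-3/2)/(55/8)=-444/55
back: M2=-444/55
back: M1=-3/2−3/8·-444/55=84/55
M: M0=0, M1=84/55, M2=-444/55, M3=0
seg 0: a=-2, c=M0/2=0, d=(M1−M0)/(6·1)=14/55, b=Δ0−h0·(2M0+M1)/6=151/55
seg 1: a=1, c=M1/2=42/55, d=(M2−M1)/(6·3)=-8/15, b=Δ1−h1·(2M1+M2)/6=193/55
seg 2: a=4, c=M2/2=-222/55, d=(M3−M2)/(6·1)=74/55, b=Δ2−h2·(2M2+M3)/6=-347/55
t_q=5/2 → seg 1, τ=3/2; S=1+193/55·τ+42/55·τ²+-8/15·τ³=68/11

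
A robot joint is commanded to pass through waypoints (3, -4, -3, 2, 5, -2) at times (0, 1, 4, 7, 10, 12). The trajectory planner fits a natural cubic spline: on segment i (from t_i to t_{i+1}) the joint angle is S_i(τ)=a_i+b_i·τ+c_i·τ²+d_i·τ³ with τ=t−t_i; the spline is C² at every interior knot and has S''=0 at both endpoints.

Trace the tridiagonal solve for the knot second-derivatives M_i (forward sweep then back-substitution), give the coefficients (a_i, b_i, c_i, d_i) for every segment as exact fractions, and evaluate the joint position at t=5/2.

Δ: Δ0=-7, Δ1=1/3, Δ2=5/3, Δ3=1, Δ4=-7/2
row 1: diag=8, rhs=44; c'=3/8, d'=11/2
row 2: denom=12−3·3/8=87/8; d'=(8−3·11/2)/(87/8)=-68/87
row 3: denom=12−3·8/29=324/29; d'=(-4−3·-68/87)/(324/29)=-4/27
row 4: denom=10−3·29/108=331/36; d'=(-27−3·-4/27)/(331/36)=-956/331
back: M4=-956/331
back: M3=-4/27−29/108·-956/331=623/993
back: M2=-68/87−8/29·623/993=-316/331
back: M1=11/2−3/8·-316/331=1939/331
M: M0=0, M1=1939/331, M2=-316/331, M3=623/993, M4=-956/331, M5=0
seg 0: a=3, c=M0/2=0, d=(M1−M0)/(6·1)=1939/1986, b=Δ0−h0·(2M0+M1)/6=-15841/1986
seg 1: a=-4, c=M1/2=1939/662, d=(M2−M1)/(6·3)=-2255/5958, b=Δ1−h1·(2M1+M2)/6=-5012/993
seg 2: a=-3, c=M2/2=-158/331, d=(M3−M2)/(6·3)=1571/17874, b=Δ2−h2·(2M2+M3)/6=4583/1986
seg 3: a=2, c=M3/2=623/1986, d=(M4−M3)/(6·3)=-3491/17874, b=Δ3−h3·(2M3+M4)/6=1804/993
seg 4: a=5, c=M4/2=-478/331, d=(M5−M4)/(6·2)=239/993, b=Δ4−h4·(2M4+M5)/6=-3127/1986
t_q=5/2 → seg 1, τ=3/2; S=-4+-5012/993·τ+1939/662·τ²+-2255/5958·τ³=-33143/5296

  seg 0: a=3 b=-15841/1986 c=0 d=1939/1986
  seg 1: a=-4 b=-5012/993 c=1939/662 d=-2255/5958
  seg 2: a=-3 b=4583/1986 c=-158/331 d=1571/17874
  seg 3: a=2 b=1804/993 c=623/1986 d=-3491/17874
  seg 4: a=5 b=-3127/1986 c=-478/331 d=239/993
S(5/2) = -33143/5296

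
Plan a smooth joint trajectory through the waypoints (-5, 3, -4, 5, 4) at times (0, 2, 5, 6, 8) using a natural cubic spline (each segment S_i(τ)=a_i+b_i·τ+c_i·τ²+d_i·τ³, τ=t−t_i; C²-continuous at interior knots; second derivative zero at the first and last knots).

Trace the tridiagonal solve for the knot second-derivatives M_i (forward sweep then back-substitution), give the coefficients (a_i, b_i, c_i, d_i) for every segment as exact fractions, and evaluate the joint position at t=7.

  seg 0: a=-5 b=8173/1248 c=0 d=-3181/4992
  seg 1: a=3 b=-685/624 c=-3181/832 d=655/576
  seg 2: a=-4 b=16637/2496 c=2667/416 d=-10175/2496
  seg 3: a=5 b=4529/624 c=-4841/832 d=4841/4992
S(7) = 12329/1664

Δ: Δ0=4, Δ1=-7/3, Δ2=9, Δ3=-1/2
row 1: diag=10, rhs=-38; c'=3/10, d'=-19/5
row 2: denom=8−3·3/10=71/10; d'=(68−3·-19/5)/(71/10)=794/71
row 3: denom=6−1·10/71=416/71; d'=(-57−1·794/71)/(416/71)=-4841/416
back: M3=-4841/416
back: M2=794/71−10/71·-4841/416=2667/208
back: M1=-19/5−3/10·2667/208=-3181/416
M: M0=0, M1=-3181/416, M2=2667/208, M3=-4841/416, M4=0
seg 0: a=-5, c=M0/2=0, d=(M1−M0)/(6·2)=-3181/4992, b=Δ0−h0·(2M0+M1)/6=8173/1248
seg 1: a=3, c=M1/2=-3181/832, d=(M2−M1)/(6·3)=655/576, b=Δ1−h1·(2M1+M2)/6=-685/624
seg 2: a=-4, c=M2/2=2667/416, d=(M3−M2)/(6·1)=-10175/2496, b=Δ2−h2·(2M2+M3)/6=16637/2496
seg 3: a=5, c=M3/2=-4841/832, d=(M4−M3)/(6·2)=4841/4992, b=Δ3−h3·(2M3+M4)/6=4529/624
t_q=7 → seg 3, τ=1; S=5+4529/624·τ+-4841/832·τ²+4841/4992·τ³=12329/1664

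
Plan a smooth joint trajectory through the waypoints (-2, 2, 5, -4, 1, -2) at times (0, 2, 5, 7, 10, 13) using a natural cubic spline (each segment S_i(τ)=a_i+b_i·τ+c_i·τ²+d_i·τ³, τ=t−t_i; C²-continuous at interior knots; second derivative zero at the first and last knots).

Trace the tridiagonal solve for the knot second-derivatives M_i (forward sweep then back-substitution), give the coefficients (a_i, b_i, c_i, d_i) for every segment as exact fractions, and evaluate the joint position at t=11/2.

  seg 0: a=-2 b=5573/3207 c=0 d=841/12828
  seg 1: a=2 b=8096/3207 c=841/2138 d=-17347/57726
  seg 2: a=5 b=-20711/6414 c=-7412/3207 d=2687/3207
  seg 3: a=-4 b=-5173/2138 c=8710/3207 d=-26051/57726
  seg 4: a=1 b=1808/1069 c=-2877/2138 d=959/6414
S(11/2) = 24907/8552

Δ: Δ0=2, Δ1=1, Δ2=-9/2, Δ3=5/3, Δ4=-1
row 1: diag=10, rhs=-6; c'=3/10, d'=-3/5
row 2: denom=10−3·3/10=91/10; d'=(-33−3·-3/5)/(91/10)=-24/7
row 3: denom=10−2·20/91=870/91; d'=(37−2·-24/7)/(870/91)=3991/870
row 4: denom=12−3·91/290=3207/290; d'=(-16−3·3991/870)/(3207/290)=-2877/1069
back: M4=-2877/1069
back: M3=3991/870−91/290·-2877/1069=17420/3207
back: M2=-24/7−20/91·17420/3207=-14824/3207
back: M1=-3/5−3/10·-14824/3207=841/1069
M: M0=0, M1=841/1069, M2=-14824/3207, M3=17420/3207, M4=-2877/1069, M5=0
seg 0: a=-2, c=M0/2=0, d=(M1−M0)/(6·2)=841/12828, b=Δ0−h0·(2M0+M1)/6=5573/3207
seg 1: a=2, c=M1/2=841/2138, d=(M2−M1)/(6·3)=-17347/57726, b=Δ1−h1·(2M1+M2)/6=8096/3207
seg 2: a=5, c=M2/2=-7412/3207, d=(M3−M2)/(6·2)=2687/3207, b=Δ2−h2·(2M2+M3)/6=-20711/6414
seg 3: a=-4, c=M3/2=8710/3207, d=(M4−M3)/(6·3)=-26051/57726, b=Δ3−h3·(2M3+M4)/6=-5173/2138
seg 4: a=1, c=M4/2=-2877/2138, d=(M5−M4)/(6·3)=959/6414, b=Δ4−h4·(2M4+M5)/6=1808/1069
t_q=11/2 → seg 2, τ=1/2; S=5+-20711/6414·τ+-7412/3207·τ²+2687/3207·τ³=24907/8552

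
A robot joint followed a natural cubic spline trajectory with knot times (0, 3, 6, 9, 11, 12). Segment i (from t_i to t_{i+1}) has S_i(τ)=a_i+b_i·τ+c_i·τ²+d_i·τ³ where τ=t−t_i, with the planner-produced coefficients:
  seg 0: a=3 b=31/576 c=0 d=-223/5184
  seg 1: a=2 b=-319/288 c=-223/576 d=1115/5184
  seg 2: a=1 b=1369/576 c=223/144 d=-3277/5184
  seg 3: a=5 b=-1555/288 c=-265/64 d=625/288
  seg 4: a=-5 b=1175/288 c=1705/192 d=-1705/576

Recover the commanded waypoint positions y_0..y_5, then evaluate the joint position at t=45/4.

y_0 = S_0(0) = a_0 = 3
y_1 = S_1(0) = a_1 = 2
y_2 = S_2(0) = a_2 = 1
y_3 = S_3(0) = a_3 = 5
y_4 = S_4(0) = a_4 = -5
y_5 = S_4(1) = 5
t_q=45/4 is in segment 4 (τ=1/4); S_4(τ)=-42655/12288

y_0=3 y_1=2 y_2=1 y_3=5 y_4=-5 y_5=5
S(45/4) = -42655/12288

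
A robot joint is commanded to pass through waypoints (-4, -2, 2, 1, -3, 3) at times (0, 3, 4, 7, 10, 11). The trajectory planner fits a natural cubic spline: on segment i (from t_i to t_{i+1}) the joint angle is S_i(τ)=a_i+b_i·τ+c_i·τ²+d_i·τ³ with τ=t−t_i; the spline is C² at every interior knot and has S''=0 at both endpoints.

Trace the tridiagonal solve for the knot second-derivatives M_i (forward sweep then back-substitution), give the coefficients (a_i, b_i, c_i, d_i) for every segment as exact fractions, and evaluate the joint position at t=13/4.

Δ: Δ0=2/3, Δ1=4, Δ2=-1/3, Δ3=-4/3, Δ4=6
row 1: diag=8, rhs=20; c'=1/8, d'=5/2
row 2: denom=8−1·1/8=63/8; d'=(-26−1·5/2)/(63/8)=-76/21
row 3: denom=12−3·8/21=76/7; d'=(-6−3·-76/21)/(76/7)=17/38
row 4: denom=8−3·21/76=545/76; d'=(44−3·17/38)/(545/76)=3242/545
back: M4=3242/545
back: M3=17/38−21/76·3242/545=-652/545
back: M2=-76/21−8/21·-652/545=-1724/545
back: M1=5/2−1/8·-1724/545=1578/545
M: M0=0, M1=1578/545, M2=-1724/545, M3=-652/545, M4=3242/545, M5=0
seg 0: a=-4, c=M0/2=0, d=(M1−M0)/(6·3)=263/1635, b=Δ0−h0·(2M0+M1)/6=-1277/1635
seg 1: a=-2, c=M1/2=789/545, d=(M2−M1)/(6·1)=-1651/1635, b=Δ1−h1·(2M1+M2)/6=5824/1635
seg 2: a=2, c=M2/2=-862/545, d=(M3−M2)/(6·3)=536/4905, b=Δ2−h2·(2M2+M3)/6=1121/327
seg 3: a=1, c=M3/2=-326/545, d=(M4−M3)/(6·3)=649/1635, b=Δ3−h3·(2M3+M4)/6=-5087/1635
seg 4: a=-3, c=M4/2=1621/545, d=(M5−M4)/(6·1)=-1621/1635, b=Δ4−h4·(2M4+M5)/6=6568/1635
t_q=13/4 → seg 1, τ=1/4; S=-2+5824/1635·τ+789/545·τ²+-1651/1635·τ³=-36093/34880

  seg 0: a=-4 b=-1277/1635 c=0 d=263/1635
  seg 1: a=-2 b=5824/1635 c=789/545 d=-1651/1635
  seg 2: a=2 b=1121/327 c=-862/545 d=536/4905
  seg 3: a=1 b=-5087/1635 c=-326/545 d=649/1635
  seg 4: a=-3 b=6568/1635 c=1621/545 d=-1621/1635
S(13/4) = -36093/34880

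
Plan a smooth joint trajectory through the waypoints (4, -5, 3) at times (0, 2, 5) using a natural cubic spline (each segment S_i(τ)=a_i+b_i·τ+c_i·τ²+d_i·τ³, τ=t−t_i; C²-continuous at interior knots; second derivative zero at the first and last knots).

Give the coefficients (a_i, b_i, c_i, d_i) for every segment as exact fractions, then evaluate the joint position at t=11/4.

Δ: Δ0=-9/2, Δ1=8/3
row 1: diag=10, rhs=43; c'=3/10, d'=43/10
back: M1=43/10
M: M0=0, M1=43/10, M2=0
seg 0: a=4, c=M0/2=0, d=(M1−M0)/(6·2)=43/120, b=Δ0−h0·(2M0+M1)/6=-89/15
seg 1: a=-5, c=M1/2=43/20, d=(M2−M1)/(6·3)=-43/180, b=Δ1−h1·(2M1+M2)/6=-49/30
t_q=11/4 → seg 1, τ=3/4; S=-5+-49/30·τ+43/20·τ²+-43/180·τ³=-6549/1280

  seg 0: a=4 b=-89/15 c=0 d=43/120
  seg 1: a=-5 b=-49/30 c=43/20 d=-43/180
S(11/4) = -6549/1280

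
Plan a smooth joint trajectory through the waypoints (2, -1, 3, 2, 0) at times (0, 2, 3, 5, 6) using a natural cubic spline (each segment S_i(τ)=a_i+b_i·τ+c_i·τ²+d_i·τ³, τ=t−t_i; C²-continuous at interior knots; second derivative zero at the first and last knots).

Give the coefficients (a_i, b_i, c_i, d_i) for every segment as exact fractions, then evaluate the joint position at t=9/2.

  seg 0: a=2 b=-679/186 c=0 d=50/93
  seg 1: a=-1 b=521/186 c=100/31 d=-377/186
  seg 2: a=3 b=295/93 c=-177/62 d=379/744
  seg 3: a=2 b=-397/186 c=25/124 d=-25/372
S(9/2) = 6059/1984

Δ: Δ0=-3/2, Δ1=4, Δ2=-1/2, Δ3=-2
row 1: diag=6, rhs=33; c'=1/6, d'=11/2
row 2: denom=6−1·1/6=35/6; d'=(-27−1·11/2)/(35/6)=-39/7
row 3: denom=6−2·12/35=186/35; d'=(-9−2·-39/7)/(186/35)=25/62
back: M3=25/62
back: M2=-39/7−12/35·25/62=-177/31
back: M1=11/2−1/6·-177/31=200/31
M: M0=0, M1=200/31, M2=-177/31, M3=25/62, M4=0
seg 0: a=2, c=M0/2=0, d=(M1−M0)/(6·2)=50/93, b=Δ0−h0·(2M0+M1)/6=-679/186
seg 1: a=-1, c=M1/2=100/31, d=(M2−M1)/(6·1)=-377/186, b=Δ1−h1·(2M1+M2)/6=521/186
seg 2: a=3, c=M2/2=-177/62, d=(M3−M2)/(6·2)=379/744, b=Δ2−h2·(2M2+M3)/6=295/93
seg 3: a=2, c=M3/2=25/124, d=(M4−M3)/(6·1)=-25/372, b=Δ3−h3·(2M3+M4)/6=-397/186
t_q=9/2 → seg 2, τ=3/2; S=3+295/93·τ+-177/62·τ²+379/744·τ³=6059/1984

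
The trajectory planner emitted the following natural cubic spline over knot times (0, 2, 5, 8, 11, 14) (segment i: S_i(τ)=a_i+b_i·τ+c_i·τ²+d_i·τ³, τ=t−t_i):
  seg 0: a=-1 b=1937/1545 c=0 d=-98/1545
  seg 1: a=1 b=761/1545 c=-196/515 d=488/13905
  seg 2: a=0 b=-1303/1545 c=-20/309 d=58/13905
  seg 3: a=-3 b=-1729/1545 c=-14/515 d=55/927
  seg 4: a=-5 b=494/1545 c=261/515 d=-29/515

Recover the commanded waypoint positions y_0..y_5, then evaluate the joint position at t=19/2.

y_0 = S_0(0) = a_0 = -1
y_1 = S_1(0) = a_1 = 1
y_2 = S_2(0) = a_2 = 0
y_3 = S_3(0) = a_3 = -3
y_4 = S_4(0) = a_4 = -5
y_5 = S_4(3) = -1
t_q=19/2 is in segment 3 (τ=3/2); S_3(τ)=-18703/4120

y_0=-1 y_1=1 y_2=0 y_3=-3 y_4=-5 y_5=-1
S(19/2) = -18703/4120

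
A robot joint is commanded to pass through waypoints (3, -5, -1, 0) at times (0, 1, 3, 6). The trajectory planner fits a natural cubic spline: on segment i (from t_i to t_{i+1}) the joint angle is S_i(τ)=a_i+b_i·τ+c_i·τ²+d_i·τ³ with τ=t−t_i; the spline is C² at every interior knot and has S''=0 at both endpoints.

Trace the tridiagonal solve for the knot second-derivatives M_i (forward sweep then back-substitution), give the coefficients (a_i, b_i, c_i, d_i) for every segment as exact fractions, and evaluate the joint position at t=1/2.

  seg 0: a=3 b=-827/84 c=0 d=155/84
  seg 1: a=-5 b=-181/42 c=155/28 d=-25/21
  seg 2: a=-1 b=149/42 c=-45/28 d=5/28
S(1/2) = -379/224

Δ: Δ0=-8, Δ1=2, Δ2=1/3
row 1: diag=6, rhs=60; c'=1/3, d'=10
row 2: denom=10−2·1/3=28/3; d'=(-10−2·10)/(28/3)=-45/14
back: M2=-45/14
back: M1=10−1/3·-45/14=155/14
M: M0=0, M1=155/14, M2=-45/14, M3=0
seg 0: a=3, c=M0/2=0, d=(M1−M0)/(6·1)=155/84, b=Δ0−h0·(2M0+M1)/6=-827/84
seg 1: a=-5, c=M1/2=155/28, d=(M2−M1)/(6·2)=-25/21, b=Δ1−h1·(2M1+M2)/6=-181/42
seg 2: a=-1, c=M2/2=-45/28, d=(M3−M2)/(6·3)=5/28, b=Δ2−h2·(2M2+M3)/6=149/42
t_q=1/2 → seg 0, τ=1/2; S=3+-827/84·τ+0·τ²+155/84·τ³=-379/224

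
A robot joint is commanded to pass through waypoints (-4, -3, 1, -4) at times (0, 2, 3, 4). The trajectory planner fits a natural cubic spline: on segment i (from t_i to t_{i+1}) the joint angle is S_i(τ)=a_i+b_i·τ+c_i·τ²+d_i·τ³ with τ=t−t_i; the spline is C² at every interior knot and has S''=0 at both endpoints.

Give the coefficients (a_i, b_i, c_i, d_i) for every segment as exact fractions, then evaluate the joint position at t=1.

Δ: Δ0=1/2, Δ1=4, Δ2=-5
row 1: diag=6, rhs=21; c'=1/6, d'=7/2
row 2: denom=4−1·1/6=23/6; d'=(-54−1·7/2)/(23/6)=-15
back: M2=-15
back: M1=7/2−1/6·-15=6
M: M0=0, M1=6, M2=-15, M3=0
seg 0: a=-4, c=M0/2=0, d=(M1−M0)/(6·2)=1/2, b=Δ0−h0·(2M0+M1)/6=-3/2
seg 1: a=-3, c=M1/2=3, d=(M2−M1)/(6·1)=-7/2, b=Δ1−h1·(2M1+M2)/6=9/2
seg 2: a=1, c=M2/2=-15/2, d=(M3−M2)/(6·1)=5/2, b=Δ2−h2·(2M2+M3)/6=0
t_q=1 → seg 0, τ=1; S=-4+-3/2·τ+0·τ²+1/2·τ³=-5

  seg 0: a=-4 b=-3/2 c=0 d=1/2
  seg 1: a=-3 b=9/2 c=3 d=-7/2
  seg 2: a=1 b=0 c=-15/2 d=5/2
S(1) = -5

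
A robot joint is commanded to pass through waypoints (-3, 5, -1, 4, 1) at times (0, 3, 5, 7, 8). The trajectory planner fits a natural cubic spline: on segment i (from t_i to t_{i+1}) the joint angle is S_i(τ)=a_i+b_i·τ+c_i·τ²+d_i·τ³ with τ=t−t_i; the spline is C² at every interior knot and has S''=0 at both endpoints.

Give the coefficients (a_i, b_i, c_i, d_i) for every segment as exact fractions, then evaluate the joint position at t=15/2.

  seg 0: a=-3 b=1591/312 c=0 d=-253/936
  seg 1: a=5 b=-343/156 c=-253/104 d=317/312
  seg 2: a=-1 b=41/156 c=381/104 d=-397/312
  seg 3: a=4 b=-55/156 c=-413/104 d=413/312
S(15/2) = 2493/832

Δ: Δ0=8/3, Δ1=-3, Δ2=5/2, Δ3=-3
row 1: diag=10, rhs=-34; c'=1/5, d'=-17/5
row 2: denom=8−2·1/5=38/5; d'=(33−2·-17/5)/(38/5)=199/38
row 3: denom=6−2·5/19=104/19; d'=(-33−2·199/38)/(104/19)=-413/52
back: M3=-413/52
back: M2=199/38−5/19·-413/52=381/52
back: M1=-17/5−1/5·381/52=-253/52
M: M0=0, M1=-253/52, M2=381/52, M3=-413/52, M4=0
seg 0: a=-3, c=M0/2=0, d=(M1−M0)/(6·3)=-253/936, b=Δ0−h0·(2M0+M1)/6=1591/312
seg 1: a=5, c=M1/2=-253/104, d=(M2−M1)/(6·2)=317/312, b=Δ1−h1·(2M1+M2)/6=-343/156
seg 2: a=-1, c=M2/2=381/104, d=(M3−M2)/(6·2)=-397/312, b=Δ2−h2·(2M2+M3)/6=41/156
seg 3: a=4, c=M3/2=-413/104, d=(M4−M3)/(6·1)=413/312, b=Δ3−h3·(2M3+M4)/6=-55/156
t_q=15/2 → seg 3, τ=1/2; S=4+-55/156·τ+-413/104·τ²+413/312·τ³=2493/832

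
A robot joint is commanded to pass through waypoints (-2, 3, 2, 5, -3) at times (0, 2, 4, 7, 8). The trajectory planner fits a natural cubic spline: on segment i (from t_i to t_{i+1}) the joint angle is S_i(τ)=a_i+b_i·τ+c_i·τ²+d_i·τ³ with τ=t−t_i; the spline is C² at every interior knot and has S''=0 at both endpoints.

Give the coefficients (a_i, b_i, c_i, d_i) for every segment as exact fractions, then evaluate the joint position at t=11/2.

Δ: Δ0=5/2, Δ1=-1/2, Δ2=1, Δ3=-8
row 1: diag=8, rhs=-18; c'=1/4, d'=-9/4
row 2: denom=10−2·1/4=19/2; d'=(9−2·-9/4)/(19/2)=27/19
row 3: denom=8−3·6/19=134/19; d'=(-54−3·27/19)/(134/19)=-1107/134
back: M3=-1107/134
back: M2=27/19−6/19·-1107/134=270/67
back: M1=-9/4−1/4·270/67=-873/268
M: M0=0, M1=-873/268, M2=270/67, M3=-1107/134, M4=0
seg 0: a=-2, c=M0/2=0, d=(M1−M0)/(6·2)=-291/1072, b=Δ0−h0·(2M0+M1)/6=961/268
seg 1: a=3, c=M1/2=-873/536, d=(M2−M1)/(6·2)=651/1072, b=Δ1−h1·(2M1+M2)/6=22/67
seg 2: a=2, c=M2/2=135/67, d=(M3−M2)/(6·3)=-183/268, b=Δ2−h2·(2M2+M3)/6=295/268
seg 3: a=5, c=M3/2=-1107/268, d=(M4−M3)/(6·1)=369/268, b=Δ3−h3·(2M3+M4)/6=-703/134
t_q=11/2 → seg 2, τ=3/2; S=2+295/268·τ+135/67·τ²+-183/268·τ³=12607/2144

  seg 0: a=-2 b=961/268 c=0 d=-291/1072
  seg 1: a=3 b=22/67 c=-873/536 d=651/1072
  seg 2: a=2 b=295/268 c=135/67 d=-183/268
  seg 3: a=5 b=-703/134 c=-1107/268 d=369/268
S(11/2) = 12607/2144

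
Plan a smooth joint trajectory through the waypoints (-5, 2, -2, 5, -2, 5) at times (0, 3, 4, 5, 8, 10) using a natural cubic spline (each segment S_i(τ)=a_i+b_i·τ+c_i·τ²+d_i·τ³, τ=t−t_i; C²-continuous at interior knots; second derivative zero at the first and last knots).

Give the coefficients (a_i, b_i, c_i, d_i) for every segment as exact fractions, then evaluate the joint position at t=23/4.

  seg 0: a=-5 b=25661/4242 c=0 d=-15763/38178
  seg 1: a=2 b=-10814/2121 c=-15763/4242 d=20423/4242
  seg 2: a=-2 b=2705/1414 c=22753/2121 d=-23927/4242
  seg 3: a=5 b=13673/2121 c=-26275/4242 d=41581/38178
  seg 4: a=-2 b=-5561/4242 c=2551/707 d=-2551/4242
S(23/4) = 616297/90496

Δ: Δ0=7/3, Δ1=-4, Δ2=7, Δ3=-7/3, Δ4=7/2
row 1: diag=8, rhs=-38; c'=1/8, d'=-19/4
row 2: denom=4−1·1/8=31/8; d'=(66−1·-19/4)/(31/8)=566/31
row 3: denom=8−1·8/31=240/31; d'=(-56−1·566/31)/(240/31)=-1151/120
row 4: denom=10−3·31/80=707/80; d'=(35−3·-1151/120)/(707/80)=5102/707
back: M4=5102/707
back: M3=-1151/120−31/80·5102/707=-26275/2121
back: M2=566/31−8/31·-26275/2121=45506/2121
back: M1=-19/4−1/8·45506/2121=-15763/2121
M: M0=0, M1=-15763/2121, M2=45506/2121, M3=-26275/2121, M4=5102/707, M5=0
seg 0: a=-5, c=M0/2=0, d=(M1−M0)/(6·3)=-15763/38178, b=Δ0−h0·(2M0+M1)/6=25661/4242
seg 1: a=2, c=M1/2=-15763/4242, d=(M2−M1)/(6·1)=20423/4242, b=Δ1−h1·(2M1+M2)/6=-10814/2121
seg 2: a=-2, c=M2/2=22753/2121, d=(M3−M2)/(6·1)=-23927/4242, b=Δ2−h2·(2M2+M3)/6=2705/1414
seg 3: a=5, c=M3/2=-26275/4242, d=(M4−M3)/(6·3)=41581/38178, b=Δ3−h3·(2M3+M4)/6=13673/2121
seg 4: a=-2, c=M4/2=2551/707, d=(M5−M4)/(6·2)=-2551/4242, b=Δ4−h4·(2M4+M5)/6=-5561/4242
t_q=23/4 → seg 3, τ=3/4; S=5+13673/2121·τ+-26275/4242·τ²+41581/38178·τ³=616297/90496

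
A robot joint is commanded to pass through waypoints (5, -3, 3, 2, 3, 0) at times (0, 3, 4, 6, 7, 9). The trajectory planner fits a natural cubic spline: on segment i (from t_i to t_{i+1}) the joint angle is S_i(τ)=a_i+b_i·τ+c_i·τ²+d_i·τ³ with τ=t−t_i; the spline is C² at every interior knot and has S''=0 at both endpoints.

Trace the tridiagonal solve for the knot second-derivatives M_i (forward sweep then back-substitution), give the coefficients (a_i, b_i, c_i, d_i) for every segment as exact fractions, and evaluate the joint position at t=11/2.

  seg 0: a=5 b=-56773/8718 c=0 d=3725/8718
  seg 1: a=-3 b=21901/4359 c=11175/2906 d=-25019/8718
  seg 2: a=3 b=35795/8718 c=-6922/1453 d=21455/17436
  seg 3: a=2 b=-1603/8718 c=7611/2906 d=-6256/4359
  seg 4: a=3 b=6527/8718 c=-4901/2906 d=4901/17436
S(11/2) = 120559/46496

Δ: Δ0=-8/3, Δ1=6, Δ2=-1/2, Δ3=1, Δ4=-3/2
row 1: diag=8, rhs=52; c'=1/8, d'=13/2
row 2: denom=6−1·1/8=47/8; d'=(-39−1·13/2)/(47/8)=-364/47
row 3: denom=6−2·16/47=250/47; d'=(9−2·-364/47)/(250/47)=1151/250
row 4: denom=6−1·47/250=1453/250; d'=(-15−1·1151/250)/(1453/250)=-4901/1453
back: M4=-4901/1453
back: M3=1151/250−47/250·-4901/1453=7611/1453
back: M2=-364/47−16/47·7611/1453=-13844/1453
back: M1=13/2−1/8·-13844/1453=11175/1453
M: M0=0, M1=11175/1453, M2=-13844/1453, M3=7611/1453, M4=-4901/1453, M5=0
seg 0: a=5, c=M0/2=0, d=(M1−M0)/(6·3)=3725/8718, b=Δ0−h0·(2M0+M1)/6=-56773/8718
seg 1: a=-3, c=M1/2=11175/2906, d=(M2−M1)/(6·1)=-25019/8718, b=Δ1−h1·(2M1+M2)/6=21901/4359
seg 2: a=3, c=M2/2=-6922/1453, d=(M3−M2)/(6·2)=21455/17436, b=Δ2−h2·(2M2+M3)/6=35795/8718
seg 3: a=2, c=M3/2=7611/2906, d=(M4−M3)/(6·1)=-6256/4359, b=Δ3−h3·(2M3+M4)/6=-1603/8718
seg 4: a=3, c=M4/2=-4901/2906, d=(M5−M4)/(6·2)=4901/17436, b=Δ4−h4·(2M4+M5)/6=6527/8718
t_q=11/2 → seg 2, τ=3/2; S=3+35795/8718·τ+-6922/1453·τ²+21455/17436·τ³=120559/46496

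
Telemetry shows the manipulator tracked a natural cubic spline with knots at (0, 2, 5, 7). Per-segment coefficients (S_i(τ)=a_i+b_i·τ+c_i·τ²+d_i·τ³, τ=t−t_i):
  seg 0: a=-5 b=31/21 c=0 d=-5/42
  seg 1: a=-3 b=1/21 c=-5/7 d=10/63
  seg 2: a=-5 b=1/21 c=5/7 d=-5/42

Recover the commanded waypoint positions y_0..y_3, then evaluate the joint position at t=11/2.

y_0 = S_0(0) = a_0 = -5
y_1 = S_1(0) = a_1 = -3
y_2 = S_2(0) = a_2 = -5
y_3 = S_2(2) = -3
t_q=11/2 is in segment 2 (τ=1/2); S_2(τ)=-77/16

y_0=-5 y_1=-3 y_2=-5 y_3=-3
S(11/2) = -77/16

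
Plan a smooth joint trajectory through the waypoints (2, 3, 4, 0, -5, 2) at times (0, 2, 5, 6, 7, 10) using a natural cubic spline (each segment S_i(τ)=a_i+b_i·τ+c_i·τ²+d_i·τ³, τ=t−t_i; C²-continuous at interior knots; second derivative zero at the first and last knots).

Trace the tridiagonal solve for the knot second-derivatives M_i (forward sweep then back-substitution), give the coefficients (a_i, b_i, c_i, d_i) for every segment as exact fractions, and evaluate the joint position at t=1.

Δ: Δ0=1/2, Δ1=1/3, Δ2=-4, Δ3=-5, Δ4=7/3
row 1: diag=10, rhs=-1; c'=3/10, d'=-1/10
row 2: denom=8−3·3/10=71/10; d'=(-26−3·-1/10)/(71/10)=-257/71
row 3: denom=4−1·10/71=274/71; d'=(-6−1·-257/71)/(274/71)=-169/274
row 4: denom=8−1·71/274=2121/274; d'=(44−1·-169/274)/(2121/274)=4075/707
back: M4=4075/707
back: M3=-169/274−71/274·4075/707=-1492/707
back: M2=-257/71−10/71·-1492/707=-2349/707
back: M1=-1/10−3/10·-2349/707=634/707
M: M0=0, M1=634/707, M2=-2349/707, M3=-1492/707, M4=4075/707, M5=0
seg 0: a=2, c=M0/2=0, d=(M1−M0)/(6·2)=317/4242, b=Δ0−h0·(2M0+M1)/6=853/4242
seg 1: a=3, c=M1/2=317/707, d=(M2−M1)/(6·3)=-2983/12726, b=Δ1−h1·(2M1+M2)/6=4657/4242
seg 2: a=4, c=M2/2=-2349/1414, d=(M3−M2)/(6·1)=857/4242, b=Δ2−h2·(2M2+M3)/6=-5389/2121
seg 3: a=0, c=M3/2=-746/707, d=(M4−M3)/(6·1)=5567/4242, b=Δ3−h3·(2M3+M4)/6=-22301/4242
seg 4: a=-5, c=M4/2=4075/1414, d=(M5−M4)/(6·3)=-4075/12726, b=Δ4−h4·(2M4+M5)/6=-7276/2121
t_q=1 → seg 0, τ=1; S=2+853/4242·τ+0·τ²+317/4242·τ³=1609/707

  seg 0: a=2 b=853/4242 c=0 d=317/4242
  seg 1: a=3 b=4657/4242 c=317/707 d=-2983/12726
  seg 2: a=4 b=-5389/2121 c=-2349/1414 d=857/4242
  seg 3: a=0 b=-22301/4242 c=-746/707 d=5567/4242
  seg 4: a=-5 b=-7276/2121 c=4075/1414 d=-4075/12726
S(1) = 1609/707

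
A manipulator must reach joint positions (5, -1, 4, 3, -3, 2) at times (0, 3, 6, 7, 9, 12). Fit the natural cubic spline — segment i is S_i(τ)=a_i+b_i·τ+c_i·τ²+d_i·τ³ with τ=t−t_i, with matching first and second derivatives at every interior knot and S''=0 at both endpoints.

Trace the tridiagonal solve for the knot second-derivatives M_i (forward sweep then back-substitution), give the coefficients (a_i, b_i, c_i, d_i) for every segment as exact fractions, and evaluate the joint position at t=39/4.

  seg 0: a=5 b=-2567/792 c=0 d=983/7128
  seg 1: a=-1 b=191/396 c=983/792 d=-2011/7128
  seg 2: a=4 b=247/792 c=-257/198 d=-1/72
  seg 3: a=3 b=-307/132 c=-1061/792 d=397/792
  seg 4: a=-3 b=-661/396 c=1321/792 d=-1321/7128
S(39/4) = -19103/5632

Δ: Δ0=-2, Δ1=5/3, Δ2=-1, Δ3=-3, Δ4=5/3
row 1: diag=12, rhs=22; c'=1/4, d'=11/6
row 2: denom=8−3·1/4=29/4; d'=(-16−3·11/6)/(29/4)=-86/29
row 3: denom=6−1·4/29=170/29; d'=(-12−1·-86/29)/(170/29)=-131/85
row 4: denom=10−2·29/85=792/85; d'=(28−2·-131/85)/(792/85)=1321/396
back: M4=1321/396
back: M3=-131/85−29/85·1321/396=-1061/396
back: M2=-86/29−4/29·-1061/396=-257/99
back: M1=11/6−1/4·-257/99=983/396
M: M0=0, M1=983/396, M2=-257/99, M3=-1061/396, M4=1321/396, M5=0
seg 0: a=5, c=M0/2=0, d=(M1−M0)/(6·3)=983/7128, b=Δ0−h0·(2M0+M1)/6=-2567/792
seg 1: a=-1, c=M1/2=983/792, d=(M2−M1)/(6·3)=-2011/7128, b=Δ1−h1·(2M1+M2)/6=191/396
seg 2: a=4, c=M2/2=-257/198, d=(M3−M2)/(6·1)=-1/72, b=Δ2−h2·(2M2+M3)/6=247/792
seg 3: a=3, c=M3/2=-1061/792, d=(M4−M3)/(6·2)=397/792, b=Δ3−h3·(2M3+M4)/6=-307/132
seg 4: a=-3, c=M4/2=1321/792, d=(M5−M4)/(6·3)=-1321/7128, b=Δ4−h4·(2M4+M5)/6=-661/396
t_q=39/4 → seg 4, τ=3/4; S=-3+-661/396·τ+1321/792·τ²+-1321/7128·τ³=-19103/5632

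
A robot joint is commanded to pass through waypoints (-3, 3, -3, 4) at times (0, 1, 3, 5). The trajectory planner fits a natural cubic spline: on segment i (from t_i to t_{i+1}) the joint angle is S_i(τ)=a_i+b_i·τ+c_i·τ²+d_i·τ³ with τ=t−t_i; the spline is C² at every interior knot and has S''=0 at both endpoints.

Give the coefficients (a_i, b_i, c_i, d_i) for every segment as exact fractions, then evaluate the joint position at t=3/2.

  seg 0: a=-3 b=349/44 c=0 d=-85/44
  seg 1: a=3 b=47/22 c=-255/44 d=71/44
  seg 2: a=-3 b=-37/22 c=171/44 d=-57/88
S(3/2) = 993/352

Δ: Δ0=6, Δ1=-3, Δ2=7/2
row 1: diag=6, rhs=-54; c'=1/3, d'=-9
row 2: denom=8−2·1/3=22/3; d'=(39−2·-9)/(22/3)=171/22
back: M2=171/22
back: M1=-9−1/3·171/22=-255/22
M: M0=0, M1=-255/22, M2=171/22, M3=0
seg 0: a=-3, c=M0/2=0, d=(M1−M0)/(6·1)=-85/44, b=Δ0−h0·(2M0+M1)/6=349/44
seg 1: a=3, c=M1/2=-255/44, d=(M2−M1)/(6·2)=71/44, b=Δ1−h1·(2M1+M2)/6=47/22
seg 2: a=-3, c=M2/2=171/44, d=(M3−M2)/(6·2)=-57/88, b=Δ2−h2·(2M2+M3)/6=-37/22
t_q=3/2 → seg 1, τ=1/2; S=3+47/22·τ+-255/44·τ²+71/44·τ³=993/352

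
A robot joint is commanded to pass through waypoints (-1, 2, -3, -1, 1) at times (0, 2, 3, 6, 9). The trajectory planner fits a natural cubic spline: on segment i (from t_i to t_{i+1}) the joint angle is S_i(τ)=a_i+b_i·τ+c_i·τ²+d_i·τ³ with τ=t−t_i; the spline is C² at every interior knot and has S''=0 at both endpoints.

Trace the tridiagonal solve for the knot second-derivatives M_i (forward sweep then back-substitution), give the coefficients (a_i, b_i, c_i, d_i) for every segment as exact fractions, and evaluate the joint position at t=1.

Δ: Δ0=3/2, Δ1=-5, Δ2=2/3, Δ3=2/3
row 1: diag=6, rhs=-39; c'=1/6, d'=-13/2
row 2: denom=8−1·1/6=47/6; d'=(34−1·-13/2)/(47/6)=243/47
row 3: denom=12−3·18/47=510/47; d'=(0−3·243/47)/(510/47)=-243/170
back: M3=-243/170
back: M2=243/47−18/47·-243/170=486/85
back: M1=-13/2−1/6·486/85=-1267/170
M: M0=0, M1=-1267/170, M2=486/85, M3=-243/170, M4=0
seg 0: a=-1, c=M0/2=0, d=(M1−M0)/(6·2)=-1267/2040, b=Δ0−h0·(2M0+M1)/6=1016/255
seg 1: a=2, c=M1/2=-1267/340, d=(M2−M1)/(6·1)=2239/1020, b=Δ1−h1·(2M1+M2)/6=-1769/510
seg 2: a=-3, c=M2/2=243/85, d=(M3−M2)/(6·3)=-27/68, b=Δ2−h2·(2M2+M3)/6=-4423/1020
seg 3: a=-1, c=M3/2=-243/340, d=(M4−M3)/(6·3)=27/340, b=Δ3−h3·(2M3+M4)/6=1069/510
t_q=1 → seg 0, τ=1; S=-1+1016/255·τ+0·τ²+-1267/2040·τ³=1607/680

  seg 0: a=-1 b=1016/255 c=0 d=-1267/2040
  seg 1: a=2 b=-1769/510 c=-1267/340 d=2239/1020
  seg 2: a=-3 b=-4423/1020 c=243/85 d=-27/68
  seg 3: a=-1 b=1069/510 c=-243/340 d=27/340
S(1) = 1607/680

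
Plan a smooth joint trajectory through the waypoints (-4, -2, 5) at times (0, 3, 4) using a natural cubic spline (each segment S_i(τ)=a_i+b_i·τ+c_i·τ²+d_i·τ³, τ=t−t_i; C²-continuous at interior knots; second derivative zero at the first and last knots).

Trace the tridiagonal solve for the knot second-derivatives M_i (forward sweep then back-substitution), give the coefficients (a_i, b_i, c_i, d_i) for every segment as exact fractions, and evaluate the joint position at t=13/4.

  seg 0: a=-4 b=-41/24 c=0 d=19/72
  seg 1: a=-2 b=65/12 c=19/8 d=-19/24
S(13/4) = -261/512

Δ: Δ0=2/3, Δ1=7
row 1: diag=8, rhs=38; c'=1/8, d'=19/4
back: M1=19/4
M: M0=0, M1=19/4, M2=0
seg 0: a=-4, c=M0/2=0, d=(M1−M0)/(6·3)=19/72, b=Δ0−h0·(2M0+M1)/6=-41/24
seg 1: a=-2, c=M1/2=19/8, d=(M2−M1)/(6·1)=-19/24, b=Δ1−h1·(2M1+M2)/6=65/12
t_q=13/4 → seg 1, τ=1/4; S=-2+65/12·τ+19/8·τ²+-19/24·τ³=-261/512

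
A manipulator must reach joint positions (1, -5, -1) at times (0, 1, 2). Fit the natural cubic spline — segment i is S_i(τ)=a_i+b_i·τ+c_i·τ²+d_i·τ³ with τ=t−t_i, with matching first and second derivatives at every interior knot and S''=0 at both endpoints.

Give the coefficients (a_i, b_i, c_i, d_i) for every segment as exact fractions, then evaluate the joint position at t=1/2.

Δ: Δ0=-6, Δ1=4
row 1: diag=4, rhs=60; c'=1/4, d'=15
back: M1=15
M: M0=0, M1=15, M2=0
seg 0: a=1, c=M0/2=0, d=(M1−M0)/(6·1)=5/2, b=Δ0−h0·(2M0+M1)/6=-17/2
seg 1: a=-5, c=M1/2=15/2, d=(M2−M1)/(6·1)=-5/2, b=Δ1−h1·(2M1+M2)/6=-1
t_q=1/2 → seg 0, τ=1/2; S=1+-17/2·τ+0·τ²+5/2·τ³=-47/16

  seg 0: a=1 b=-17/2 c=0 d=5/2
  seg 1: a=-5 b=-1 c=15/2 d=-5/2
S(1/2) = -47/16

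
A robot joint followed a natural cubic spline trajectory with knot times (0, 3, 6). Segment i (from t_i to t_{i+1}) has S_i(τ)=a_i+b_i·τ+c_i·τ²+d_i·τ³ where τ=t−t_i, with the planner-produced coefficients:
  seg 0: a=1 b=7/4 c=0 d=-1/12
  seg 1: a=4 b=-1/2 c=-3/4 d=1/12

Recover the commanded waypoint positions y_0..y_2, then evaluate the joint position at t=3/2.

y_0 = S_0(0) = a_0 = 1
y_1 = S_1(0) = a_1 = 4
y_2 = S_1(3) = -2
t_q=3/2 is in segment 0 (τ=3/2); S_0(τ)=107/32

y_0=1 y_1=4 y_2=-2
S(3/2) = 107/32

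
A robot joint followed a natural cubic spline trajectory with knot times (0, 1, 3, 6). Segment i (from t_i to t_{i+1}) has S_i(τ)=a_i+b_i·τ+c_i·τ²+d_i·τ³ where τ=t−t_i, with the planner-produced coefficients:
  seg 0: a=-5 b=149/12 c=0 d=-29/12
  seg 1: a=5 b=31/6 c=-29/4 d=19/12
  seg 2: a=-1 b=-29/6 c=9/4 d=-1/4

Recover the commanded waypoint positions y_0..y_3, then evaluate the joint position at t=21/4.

y_0=-5 y_1=5 y_2=-1 y_3=-2
S(21/4) = -853/256

y_0 = S_0(0) = a_0 = -5
y_1 = S_1(0) = a_1 = 5
y_2 = S_2(0) = a_2 = -1
y_3 = S_2(3) = -2
t_q=21/4 is in segment 2 (τ=9/4); S_2(τ)=-853/256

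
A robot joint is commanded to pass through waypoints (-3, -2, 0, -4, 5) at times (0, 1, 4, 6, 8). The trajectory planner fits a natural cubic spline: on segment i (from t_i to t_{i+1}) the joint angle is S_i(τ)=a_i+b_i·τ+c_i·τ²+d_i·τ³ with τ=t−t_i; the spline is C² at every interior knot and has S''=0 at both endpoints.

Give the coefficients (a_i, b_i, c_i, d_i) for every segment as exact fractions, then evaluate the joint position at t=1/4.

Δ: Δ0=1, Δ1=2/3, Δ2=-2, Δ3=9/2
row 1: diag=8, rhs=-2; c'=3/8, d'=-1/4
row 2: denom=10−3·3/8=71/8; d'=(-16−3·-1/4)/(71/8)=-122/71
row 3: denom=8−2·16/71=536/71; d'=(39−2·-122/71)/(536/71)=3013/536
back: M3=3013/536
back: M2=-122/71−16/71·3013/536=-200/67
back: M1=-1/4−3/8·-200/67=233/268
M: M0=0, M1=233/268, M2=-200/67, M3=3013/536, M4=0
seg 0: a=-3, c=M0/2=0, d=(M1−M0)/(6·1)=233/1608, b=Δ0−h0·(2M0+M1)/6=1375/1608
seg 1: a=-2, c=M1/2=233/536, d=(M2−M1)/(6·3)=-1033/4824, b=Δ1−h1·(2M1+M2)/6=1037/804
seg 2: a=0, c=M2/2=-100/67, d=(M3−M2)/(6·2)=4613/6432, b=Δ2−h2·(2M2+M3)/6=-3029/1608
seg 3: a=-4, c=M3/2=3013/1072, d=(M4−M3)/(6·2)=-3013/6432, b=Δ3−h3·(2M3+M4)/6=605/804
t_q=1/4 → seg 0, τ=1/4; S=-3+1375/1608·τ+0·τ²+233/1608·τ³=-95501/34304

  seg 0: a=-3 b=1375/1608 c=0 d=233/1608
  seg 1: a=-2 b=1037/804 c=233/536 d=-1033/4824
  seg 2: a=0 b=-3029/1608 c=-100/67 d=4613/6432
  seg 3: a=-4 b=605/804 c=3013/1072 d=-3013/6432
S(1/4) = -95501/34304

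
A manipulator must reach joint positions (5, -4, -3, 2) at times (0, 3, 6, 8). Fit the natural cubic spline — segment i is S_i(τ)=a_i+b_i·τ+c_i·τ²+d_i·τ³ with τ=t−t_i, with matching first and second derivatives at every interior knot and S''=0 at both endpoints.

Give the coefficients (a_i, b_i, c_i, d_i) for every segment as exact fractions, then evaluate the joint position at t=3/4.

Δ: Δ0=-3, Δ1=1/3, Δ2=5/2
row 1: diag=12, rhs=20; c'=1/4, d'=5/3
row 2: denom=10−3·1/4=37/4; d'=(13−3·5/3)/(37/4)=32/37
back: M2=32/37
back: M1=5/3−1/4·32/37=161/111
M: M0=0, M1=161/111, M2=32/37, M3=0
seg 0: a=5, c=M0/2=0, d=(M1−M0)/(6·3)=161/1998, b=Δ0−h0·(2M0+M1)/6=-827/222
seg 1: a=-4, c=M1/2=161/222, d=(M2−M1)/(6·3)=-65/1998, b=Δ1−h1·(2M1+M2)/6=-172/111
seg 2: a=-3, c=M2/2=16/37, d=(M3−M2)/(6·2)=-8/111, b=Δ2−h2·(2M2+M3)/6=427/222
t_q=3/4 → seg 0, τ=3/4; S=5+-827/222·τ+0·τ²+161/1998·τ³=10609/4736

  seg 0: a=5 b=-827/222 c=0 d=161/1998
  seg 1: a=-4 b=-172/111 c=161/222 d=-65/1998
  seg 2: a=-3 b=427/222 c=16/37 d=-8/111
S(3/4) = 10609/4736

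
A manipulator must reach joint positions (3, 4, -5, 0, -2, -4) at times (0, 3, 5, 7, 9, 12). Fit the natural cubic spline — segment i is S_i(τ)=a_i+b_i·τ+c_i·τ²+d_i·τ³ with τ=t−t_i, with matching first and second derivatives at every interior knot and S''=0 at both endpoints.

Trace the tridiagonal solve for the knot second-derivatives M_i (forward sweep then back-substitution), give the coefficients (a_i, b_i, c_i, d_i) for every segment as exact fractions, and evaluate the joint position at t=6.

Δ: Δ0=1/3, Δ1=-9/2, Δ2=5/2, Δ3=-1, Δ4=-2/3
row 1: diag=10, rhs=-29; c'=1/5, d'=-29/10
row 2: denom=8−2·1/5=38/5; d'=(42−2·-29/10)/(38/5)=239/38
row 3: denom=8−2·5/19=142/19; d'=(-21−2·239/38)/(142/19)=-319/71
row 4: denom=10−2·19/71=672/71; d'=(2−2·-319/71)/(672/71)=65/56
back: M4=65/56
back: M3=-319/71−19/71·65/56=-269/56
back: M2=239/38−5/19·-269/56=423/56
back: M1=-29/10−1/5·423/56=-247/56
M: M0=0, M1=-247/56, M2=423/56, M3=-269/56, M4=65/56, M5=0
seg 0: a=3, c=M0/2=0, d=(M1−M0)/(6·3)=-247/1008, b=Δ0−h0·(2M0+M1)/6=853/336
seg 1: a=4, c=M1/2=-247/112, d=(M2−M1)/(6·2)=335/336, b=Δ1−h1·(2M1+M2)/6=-685/168
seg 2: a=-5, c=M2/2=423/112, d=(M3−M2)/(6·2)=-173/168, b=Δ2−h2·(2M2+M3)/6=-157/168
seg 3: a=0, c=M3/2=-269/112, d=(M4−M3)/(6·2)=167/336, b=Δ3−h3·(2M3+M4)/6=305/168
seg 4: a=-2, c=M4/2=65/112, d=(M5−M4)/(6·3)=-65/1008, b=Δ4−h4·(2M4+M5)/6=-307/168
t_q=6 → seg 2, τ=1; S=-5+-157/168·τ+423/112·τ²+-173/168·τ³=-51/16

  seg 0: a=3 b=853/336 c=0 d=-247/1008
  seg 1: a=4 b=-685/168 c=-247/112 d=335/336
  seg 2: a=-5 b=-157/168 c=423/112 d=-173/168
  seg 3: a=0 b=305/168 c=-269/112 d=167/336
  seg 4: a=-2 b=-307/168 c=65/112 d=-65/1008
S(6) = -51/16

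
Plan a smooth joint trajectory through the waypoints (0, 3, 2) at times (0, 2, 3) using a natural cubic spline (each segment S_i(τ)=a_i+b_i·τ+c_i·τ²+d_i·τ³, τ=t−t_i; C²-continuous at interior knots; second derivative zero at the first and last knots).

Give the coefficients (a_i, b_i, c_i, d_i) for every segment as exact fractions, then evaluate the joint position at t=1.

  seg 0: a=0 b=7/3 c=0 d=-5/24
  seg 1: a=3 b=-1/6 c=-5/4 d=5/12
S(1) = 17/8

Δ: Δ0=3/2, Δ1=-1
row 1: diag=6, rhs=-15; c'=1/6, d'=-5/2
back: M1=-5/2
M: M0=0, M1=-5/2, M2=0
seg 0: a=0, c=M0/2=0, d=(M1−M0)/(6·2)=-5/24, b=Δ0−h0·(2M0+M1)/6=7/3
seg 1: a=3, c=M1/2=-5/4, d=(M2−M1)/(6·1)=5/12, b=Δ1−h1·(2M1+M2)/6=-1/6
t_q=1 → seg 0, τ=1; S=0+7/3·τ+0·τ²+-5/24·τ³=17/8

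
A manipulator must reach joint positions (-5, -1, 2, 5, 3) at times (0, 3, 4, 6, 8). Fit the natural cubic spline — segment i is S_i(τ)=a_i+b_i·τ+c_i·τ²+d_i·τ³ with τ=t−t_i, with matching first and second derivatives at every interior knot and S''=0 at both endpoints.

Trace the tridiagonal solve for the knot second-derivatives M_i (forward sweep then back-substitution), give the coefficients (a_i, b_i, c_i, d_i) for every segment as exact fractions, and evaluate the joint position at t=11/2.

  seg 0: a=-5 b=653/1032 c=0 d=241/3096
  seg 1: a=-1 b=1411/516 c=241/344 d=-449/1032
  seg 2: a=2 b=2921/1032 c=-26/43 d=-125/4128
  seg 3: a=5 b=25/516 c=-541/688 d=541/4128
S(11/2) = 52651/11008

Δ: Δ0=4/3, Δ1=3, Δ2=3/2, Δ3=-1
row 1: diag=8, rhs=10; c'=1/8, d'=5/4
row 2: denom=6−1·1/8=47/8; d'=(-9−1·5/4)/(47/8)=-82/47
row 3: denom=8−2·16/47=344/47; d'=(-15−2·-82/47)/(344/47)=-541/344
back: M3=-541/344
back: M2=-82/47−16/47·-541/344=-52/43
back: M1=5/4−1/8·-52/43=241/172
M: M0=0, M1=241/172, M2=-52/43, M3=-541/344, M4=0
seg 0: a=-5, c=M0/2=0, d=(M1−M0)/(6·3)=241/3096, b=Δ0−h0·(2M0+M1)/6=653/1032
seg 1: a=-1, c=M1/2=241/344, d=(M2−M1)/(6·1)=-449/1032, b=Δ1−h1·(2M1+M2)/6=1411/516
seg 2: a=2, c=M2/2=-26/43, d=(M3−M2)/(6·2)=-125/4128, b=Δ2−h2·(2M2+M3)/6=2921/1032
seg 3: a=5, c=M3/2=-541/688, d=(M4−M3)/(6·2)=541/4128, b=Δ3−h3·(2M3+M4)/6=25/516
t_q=11/2 → seg 2, τ=3/2; S=2+2921/1032·τ+-26/43·τ²+-125/4128·τ³=52651/11008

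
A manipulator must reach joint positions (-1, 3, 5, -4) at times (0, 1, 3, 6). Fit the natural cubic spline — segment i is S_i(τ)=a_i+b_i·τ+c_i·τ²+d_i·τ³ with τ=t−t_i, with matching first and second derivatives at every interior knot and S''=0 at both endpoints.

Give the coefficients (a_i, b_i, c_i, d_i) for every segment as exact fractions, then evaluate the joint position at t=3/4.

Δ: Δ0=4, Δ1=1, Δ2=-3
row 1: diag=6, rhs=-18; c'=1/3, d'=-3
row 2: denom=10−2·1/3=28/3; d'=(-24−2·-3)/(28/3)=-27/14
back: M2=-27/14
back: M1=-3−1/3·-27/14=-33/14
M: M0=0, M1=-33/14, M2=-27/14, M3=0
seg 0: a=-1, c=M0/2=0, d=(M1−M0)/(6·1)=-11/28, b=Δ0−h0·(2M0+M1)/6=123/28
seg 1: a=3, c=M1/2=-33/28, d=(M2−M1)/(6·2)=1/28, b=Δ1−h1·(2M1+M2)/6=45/14
seg 2: a=5, c=M2/2=-27/28, d=(M3−M2)/(6·3)=3/28, b=Δ2−h2·(2M2+M3)/6=-15/14
t_q=3/4 → seg 0, τ=3/4; S=-1+123/28·τ+0·τ²+-11/28·τ³=545/256

  seg 0: a=-1 b=123/28 c=0 d=-11/28
  seg 1: a=3 b=45/14 c=-33/28 d=1/28
  seg 2: a=5 b=-15/14 c=-27/28 d=3/28
S(3/4) = 545/256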